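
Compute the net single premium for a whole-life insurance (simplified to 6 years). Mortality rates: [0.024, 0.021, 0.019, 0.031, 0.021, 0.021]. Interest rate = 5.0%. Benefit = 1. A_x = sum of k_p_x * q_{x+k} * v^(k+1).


v = 0.952381
Year 0: k_p_x=1.0, q=0.024, term=0.022857
Year 1: k_p_x=0.976, q=0.021, term=0.01859
Year 2: k_p_x=0.955504, q=0.019, term=0.015683
Year 3: k_p_x=0.937349, q=0.031, term=0.023906
Year 4: k_p_x=0.908292, q=0.021, term=0.014945
Year 5: k_p_x=0.889217, q=0.021, term=0.013935
A_x = 0.1099


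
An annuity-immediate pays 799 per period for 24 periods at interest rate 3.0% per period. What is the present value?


PV = PMT * (1 - (1+i)^(-n)) / i
= 799 * (1 - (1+0.03)^(-24)) / 0.03
= 799 * (1 - 0.491934) / 0.03
= 799 * 16.935542
= 13531.4982


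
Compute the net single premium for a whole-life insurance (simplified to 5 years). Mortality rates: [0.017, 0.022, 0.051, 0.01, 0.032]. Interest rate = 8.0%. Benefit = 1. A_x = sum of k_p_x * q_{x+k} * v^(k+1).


v = 0.925926
Year 0: k_p_x=1.0, q=0.017, term=0.015741
Year 1: k_p_x=0.983, q=0.022, term=0.018541
Year 2: k_p_x=0.961374, q=0.051, term=0.038922
Year 3: k_p_x=0.912344, q=0.01, term=0.006706
Year 4: k_p_x=0.90322, q=0.032, term=0.019671
A_x = 0.0996


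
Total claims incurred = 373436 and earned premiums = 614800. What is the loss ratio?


Loss ratio = claims / premiums
= 373436 / 614800
= 0.6074


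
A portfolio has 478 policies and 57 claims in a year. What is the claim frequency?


frequency = claims / policies
= 57 / 478
= 0.1192


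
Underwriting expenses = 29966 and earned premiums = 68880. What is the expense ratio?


Expense ratio = expenses / premiums
= 29966 / 68880
= 0.435


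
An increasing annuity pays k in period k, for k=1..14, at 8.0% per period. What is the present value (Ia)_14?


(Ia)_n = sum_{k=1}^{n} k * v^k, v = 1/(1+i)
v = 0.925926
Sum computed term by term:
(Ia)_14 = 51.7165


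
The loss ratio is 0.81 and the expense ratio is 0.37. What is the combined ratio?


Combined ratio = loss ratio + expense ratio
= 0.81 + 0.37
= 1.18


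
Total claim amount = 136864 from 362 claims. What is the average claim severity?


severity = total / number
= 136864 / 362
= 378.0773


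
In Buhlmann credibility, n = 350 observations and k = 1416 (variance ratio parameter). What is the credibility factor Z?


Z = n / (n + k)
= 350 / (350 + 1416)
= 350 / 1766
= 0.1982


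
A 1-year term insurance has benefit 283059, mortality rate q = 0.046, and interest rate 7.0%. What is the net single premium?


NSP = benefit * q * v
v = 1/(1+i) = 0.934579
NSP = 283059 * 0.046 * 0.934579
= 12168.8916


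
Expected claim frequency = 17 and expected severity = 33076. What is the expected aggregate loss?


E[S] = E[N] * E[X]
= 17 * 33076
= 562292


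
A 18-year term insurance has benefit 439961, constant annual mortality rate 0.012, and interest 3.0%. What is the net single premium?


NSP = benefit * sum_{k=0}^{n-1} k_p_x * q * v^(k+1)
With constant q=0.012, v=0.970874
Sum = 0.150667
NSP = 439961 * 0.150667
= 66287.4598


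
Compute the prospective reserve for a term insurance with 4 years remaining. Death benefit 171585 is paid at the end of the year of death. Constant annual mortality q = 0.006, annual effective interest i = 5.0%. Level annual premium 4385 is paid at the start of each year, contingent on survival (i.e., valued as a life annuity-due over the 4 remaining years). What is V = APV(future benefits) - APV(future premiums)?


v = 1/(1+i) = 0.952381
APV(future benefits) per unit = sum_{k=0}^{3} k_p_x * q * v^(k+1) = 0.021093
APV(future benefits) = 171585 * 0.021093 = 3619.1944
Life annuity-due factor ä_{x:4} = sum_{k=0}^{3} k_p_x * v^k = 3.691226
APV(future premiums) = 4385 * 3.691226 = 16186.0263
V = 3619.1944 - 16186.0263
= -12566.8319


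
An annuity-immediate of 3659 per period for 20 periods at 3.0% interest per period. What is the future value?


FV = PMT * ((1+i)^n - 1) / i
= 3659 * ((1.03)^20 - 1) / 0.03
= 3659 * (1.806111 - 1) / 0.03
= 98318.7003


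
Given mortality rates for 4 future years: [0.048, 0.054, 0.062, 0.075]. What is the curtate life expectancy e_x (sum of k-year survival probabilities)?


e_x = sum_{k=1}^{n} k_p_x
k_p_x values:
  1_p_x = 0.952
  2_p_x = 0.900592
  3_p_x = 0.844755
  4_p_x = 0.781399
e_x = 3.4787


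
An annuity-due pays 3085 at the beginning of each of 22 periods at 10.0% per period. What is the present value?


PV_due = PMT * (1-(1+i)^(-n))/i * (1+i)
PV_immediate = 27060.2017
PV_due = 27060.2017 * 1.1
= 29766.2219


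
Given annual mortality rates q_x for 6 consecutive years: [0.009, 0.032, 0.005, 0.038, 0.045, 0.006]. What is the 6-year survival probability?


p_k = 1 - q_k for each year
Survival = product of (1 - q_k)
= 0.991 * 0.968 * 0.995 * 0.962 * 0.955 * 0.994
= 0.8716


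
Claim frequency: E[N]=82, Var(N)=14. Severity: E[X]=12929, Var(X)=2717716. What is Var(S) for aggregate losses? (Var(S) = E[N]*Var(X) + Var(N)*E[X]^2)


Var(S) = E[N]*Var(X) + Var(N)*E[X]^2
= 82*2717716 + 14*12929^2
= 222852712 + 2340226574
= 2.5631e+09


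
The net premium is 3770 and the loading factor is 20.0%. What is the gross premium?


Gross = net * (1 + loading)
= 3770 * (1 + 0.2)
= 3770 * 1.2
= 4524.0


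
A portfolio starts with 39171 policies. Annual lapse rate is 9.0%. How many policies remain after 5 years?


remaining = initial * (1 - lapse)^years
= 39171 * (1 - 0.09)^5
= 39171 * 0.624032
= 24443.9632


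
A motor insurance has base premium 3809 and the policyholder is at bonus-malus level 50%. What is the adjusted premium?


adjusted = base * BM_level / 100
= 3809 * 50 / 100
= 3809 * 0.5
= 1904.5


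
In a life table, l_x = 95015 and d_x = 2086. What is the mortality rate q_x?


q_x = d_x / l_x
= 2086 / 95015
= 0.022


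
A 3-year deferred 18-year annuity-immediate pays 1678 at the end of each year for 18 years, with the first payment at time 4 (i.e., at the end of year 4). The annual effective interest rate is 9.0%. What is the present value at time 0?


PV at time 3 of the 18-year annuity-immediate:
a_n = 1678 * (1-(1+0.09)^(-18))/0.09 = 14691.9389
Discount back 3 years to time 0:
PV = 14691.9389 * (1+0.09)^(-3)
= 14691.9389 * 0.772183
= 11344.8725


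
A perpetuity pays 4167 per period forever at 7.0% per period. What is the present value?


PV = PMT / i
= 4167 / 0.07
= 59528.5714


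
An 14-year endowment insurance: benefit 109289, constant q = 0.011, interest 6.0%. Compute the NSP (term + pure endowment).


Term component = 10517.3926
Pure endowment = 14_p_x * v^14 * benefit = 0.856541 * 0.442301 * 109289 = 41404.0115
NSP = 51921.4041


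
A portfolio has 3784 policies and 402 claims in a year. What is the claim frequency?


frequency = claims / policies
= 402 / 3784
= 0.1062


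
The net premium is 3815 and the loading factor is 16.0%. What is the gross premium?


Gross = net * (1 + loading)
= 3815 * (1 + 0.16)
= 3815 * 1.16
= 4425.4


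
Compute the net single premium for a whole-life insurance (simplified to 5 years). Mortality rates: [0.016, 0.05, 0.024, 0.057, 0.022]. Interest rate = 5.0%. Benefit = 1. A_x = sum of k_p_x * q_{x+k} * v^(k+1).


v = 0.952381
Year 0: k_p_x=1.0, q=0.016, term=0.015238
Year 1: k_p_x=0.984, q=0.05, term=0.044626
Year 2: k_p_x=0.9348, q=0.024, term=0.01938
Year 3: k_p_x=0.912365, q=0.057, term=0.042784
Year 4: k_p_x=0.86036, q=0.022, term=0.014831
A_x = 0.1369


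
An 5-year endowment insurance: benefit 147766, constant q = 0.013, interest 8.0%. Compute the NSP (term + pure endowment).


Term component = 7488.0054
Pure endowment = 5_p_x * v^5 * benefit = 0.936668 * 0.680583 * 147766 = 94197.9612
NSP = 101685.9666


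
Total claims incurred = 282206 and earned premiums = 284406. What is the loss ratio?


Loss ratio = claims / premiums
= 282206 / 284406
= 0.9923


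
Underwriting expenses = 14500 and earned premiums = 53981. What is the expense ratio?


Expense ratio = expenses / premiums
= 14500 / 53981
= 0.2686


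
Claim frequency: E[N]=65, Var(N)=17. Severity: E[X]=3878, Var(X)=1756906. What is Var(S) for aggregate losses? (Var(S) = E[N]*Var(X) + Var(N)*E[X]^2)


Var(S) = E[N]*Var(X) + Var(N)*E[X]^2
= 65*1756906 + 17*3878^2
= 114198890 + 255661028
= 3.6986e+08


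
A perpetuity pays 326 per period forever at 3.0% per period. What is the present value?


PV = PMT / i
= 326 / 0.03
= 10866.6667


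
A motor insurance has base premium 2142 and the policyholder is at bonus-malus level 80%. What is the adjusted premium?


adjusted = base * BM_level / 100
= 2142 * 80 / 100
= 2142 * 0.8
= 1713.6


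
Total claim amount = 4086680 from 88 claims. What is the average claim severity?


severity = total / number
= 4086680 / 88
= 46439.5455


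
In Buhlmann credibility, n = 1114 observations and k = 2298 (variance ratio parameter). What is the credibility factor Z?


Z = n / (n + k)
= 1114 / (1114 + 2298)
= 1114 / 3412
= 0.3265


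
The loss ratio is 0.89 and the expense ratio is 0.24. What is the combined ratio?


Combined ratio = loss ratio + expense ratio
= 0.89 + 0.24
= 1.13


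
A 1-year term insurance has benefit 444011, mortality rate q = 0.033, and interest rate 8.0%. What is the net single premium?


NSP = benefit * q * v
v = 1/(1+i) = 0.925926
NSP = 444011 * 0.033 * 0.925926
= 13567.0028


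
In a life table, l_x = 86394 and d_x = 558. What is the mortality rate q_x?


q_x = d_x / l_x
= 558 / 86394
= 0.0065


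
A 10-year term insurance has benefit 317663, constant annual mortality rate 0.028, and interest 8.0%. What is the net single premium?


NSP = benefit * sum_{k=0}^{n-1} k_p_x * q * v^(k+1)
With constant q=0.028, v=0.925926
Sum = 0.168861
NSP = 317663 * 0.168861
= 53640.938


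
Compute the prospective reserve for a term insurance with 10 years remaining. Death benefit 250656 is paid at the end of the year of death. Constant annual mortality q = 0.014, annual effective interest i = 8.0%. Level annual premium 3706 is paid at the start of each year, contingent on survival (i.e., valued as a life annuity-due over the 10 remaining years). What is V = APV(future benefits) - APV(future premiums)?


v = 1/(1+i) = 0.925926
APV(future benefits) per unit = sum_{k=0}^{9} k_p_x * q * v^(k+1) = 0.089022
APV(future benefits) = 250656 * 0.089022 = 22313.8214
Life annuity-due factor ä_{x:10} = sum_{k=0}^{9} k_p_x * v^k = 6.867388
APV(future premiums) = 3706 * 6.867388 = 25450.5389
V = 22313.8214 - 25450.5389
= -3136.7175


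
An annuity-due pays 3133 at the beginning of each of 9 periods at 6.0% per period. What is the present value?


PV_due = PMT * (1-(1+i)^(-n))/i * (1+i)
PV_immediate = 21309.7019
PV_due = 21309.7019 * 1.06
= 22588.284


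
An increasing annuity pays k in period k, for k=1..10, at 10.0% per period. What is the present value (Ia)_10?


(Ia)_n = sum_{k=1}^{n} k * v^k, v = 1/(1+i)
v = 0.909091
Sum computed term by term:
(Ia)_10 = 29.0359


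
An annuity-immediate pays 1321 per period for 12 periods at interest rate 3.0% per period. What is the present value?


PV = PMT * (1 - (1+i)^(-n)) / i
= 1321 * (1 - (1+0.03)^(-12)) / 0.03
= 1321 * (1 - 0.70138) / 0.03
= 1321 * 9.954004
= 13149.2393


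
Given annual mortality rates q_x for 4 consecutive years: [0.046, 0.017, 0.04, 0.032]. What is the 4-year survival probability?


p_k = 1 - q_k for each year
Survival = product of (1 - q_k)
= 0.954 * 0.983 * 0.96 * 0.968
= 0.8715


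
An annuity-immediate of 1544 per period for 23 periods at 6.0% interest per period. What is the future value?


FV = PMT * ((1+i)^n - 1) / i
= 1544 * ((1.06)^23 - 1) / 0.06
= 1544 * (3.81975 - 1) / 0.06
= 72561.558


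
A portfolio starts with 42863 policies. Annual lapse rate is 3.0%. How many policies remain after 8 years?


remaining = initial * (1 - lapse)^years
= 42863 * (1 - 0.03)^8
= 42863 * 0.783743
= 33593.5916


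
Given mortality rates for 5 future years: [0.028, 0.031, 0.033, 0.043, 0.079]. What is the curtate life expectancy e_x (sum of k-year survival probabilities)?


e_x = sum_{k=1}^{n} k_p_x
k_p_x values:
  1_p_x = 0.972
  2_p_x = 0.941868
  3_p_x = 0.910786
  4_p_x = 0.871623
  5_p_x = 0.802764
e_x = 4.499


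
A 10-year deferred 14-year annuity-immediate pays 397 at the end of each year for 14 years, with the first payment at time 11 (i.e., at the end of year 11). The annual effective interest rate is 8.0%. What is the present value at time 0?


PV at time 10 of the 14-year annuity-immediate:
a_n = 397 * (1-(1+0.08)^(-14))/0.08 = 3272.9621
Discount back 10 years to time 0:
PV = 3272.9621 * (1+0.08)^(-10)
= 3272.9621 * 0.463193
= 1516.0147


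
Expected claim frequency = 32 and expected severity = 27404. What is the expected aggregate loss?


E[S] = E[N] * E[X]
= 32 * 27404
= 876928


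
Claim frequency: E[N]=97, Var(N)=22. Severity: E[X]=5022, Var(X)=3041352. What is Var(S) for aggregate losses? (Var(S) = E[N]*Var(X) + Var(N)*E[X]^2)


Var(S) = E[N]*Var(X) + Var(N)*E[X]^2
= 97*3041352 + 22*5022^2
= 295011144 + 554850648
= 8.4986e+08


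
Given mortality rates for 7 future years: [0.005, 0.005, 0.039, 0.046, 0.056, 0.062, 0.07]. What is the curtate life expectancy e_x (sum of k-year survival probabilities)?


e_x = sum_{k=1}^{n} k_p_x
k_p_x values:
  1_p_x = 0.995
  2_p_x = 0.990025
  3_p_x = 0.951414
  4_p_x = 0.907649
  5_p_x = 0.856821
  6_p_x = 0.803698
  7_p_x = 0.747439
e_x = 6.252


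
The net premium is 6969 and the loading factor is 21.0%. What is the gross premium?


Gross = net * (1 + loading)
= 6969 * (1 + 0.21)
= 6969 * 1.21
= 8432.49


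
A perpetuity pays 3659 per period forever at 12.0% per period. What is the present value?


PV = PMT / i
= 3659 / 0.12
= 30491.6667


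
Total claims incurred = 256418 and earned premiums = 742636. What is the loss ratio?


Loss ratio = claims / premiums
= 256418 / 742636
= 0.3453


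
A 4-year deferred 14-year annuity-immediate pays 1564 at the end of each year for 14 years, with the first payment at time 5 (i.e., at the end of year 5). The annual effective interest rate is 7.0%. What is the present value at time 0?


PV at time 4 of the 14-year annuity-immediate:
a_n = 1564 * (1-(1+0.07)^(-14))/0.07 = 13677.9119
Discount back 4 years to time 0:
PV = 13677.9119 * (1+0.07)^(-4)
= 13677.9119 * 0.762895
= 10434.8135


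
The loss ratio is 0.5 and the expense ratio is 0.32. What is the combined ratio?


Combined ratio = loss ratio + expense ratio
= 0.5 + 0.32
= 0.82


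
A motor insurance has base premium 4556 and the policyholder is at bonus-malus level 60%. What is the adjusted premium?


adjusted = base * BM_level / 100
= 4556 * 60 / 100
= 4556 * 0.6
= 2733.6


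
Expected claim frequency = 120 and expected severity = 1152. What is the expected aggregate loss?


E[S] = E[N] * E[X]
= 120 * 1152
= 138240


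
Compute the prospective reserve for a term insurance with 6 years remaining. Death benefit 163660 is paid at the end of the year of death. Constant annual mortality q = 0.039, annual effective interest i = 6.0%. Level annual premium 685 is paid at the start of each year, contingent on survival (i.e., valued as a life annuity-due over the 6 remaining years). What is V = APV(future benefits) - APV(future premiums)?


v = 1/(1+i) = 0.943396
APV(future benefits) per unit = sum_{k=0}^{5} k_p_x * q * v^(k+1) = 0.175196
APV(future benefits) = 163660 * 0.175196 = 28672.6103
Life annuity-due factor ä_{x:6} = sum_{k=0}^{5} k_p_x * v^k = 4.761743
APV(future premiums) = 685 * 4.761743 = 3261.7939
V = 28672.6103 - 3261.7939
= 25410.8164


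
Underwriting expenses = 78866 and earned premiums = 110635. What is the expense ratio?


Expense ratio = expenses / premiums
= 78866 / 110635
= 0.7128


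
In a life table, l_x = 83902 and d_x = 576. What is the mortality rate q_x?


q_x = d_x / l_x
= 576 / 83902
= 0.0069


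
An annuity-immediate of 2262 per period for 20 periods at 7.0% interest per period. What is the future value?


FV = PMT * ((1+i)^n - 1) / i
= 2262 * ((1.07)^20 - 1) / 0.07
= 2262 * (3.869684 - 1) / 0.07
= 92731.8036


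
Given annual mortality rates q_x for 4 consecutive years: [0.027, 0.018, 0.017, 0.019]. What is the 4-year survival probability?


p_k = 1 - q_k for each year
Survival = product of (1 - q_k)
= 0.973 * 0.982 * 0.983 * 0.981
= 0.9214


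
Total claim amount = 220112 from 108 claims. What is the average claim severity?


severity = total / number
= 220112 / 108
= 2038.0741


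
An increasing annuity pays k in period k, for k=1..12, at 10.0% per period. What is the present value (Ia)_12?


(Ia)_n = sum_{k=1}^{n} k * v^k, v = 1/(1+i)
v = 0.909091
Sum computed term by term:
(Ia)_12 = 36.7149


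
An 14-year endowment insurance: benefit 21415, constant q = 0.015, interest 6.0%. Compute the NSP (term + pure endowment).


Term component = 2749.8905
Pure endowment = 14_p_x * v^14 * benefit = 0.809296 * 0.442301 * 21415 = 7665.5477
NSP = 10415.4382


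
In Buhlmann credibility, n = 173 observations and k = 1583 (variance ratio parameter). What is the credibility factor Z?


Z = n / (n + k)
= 173 / (173 + 1583)
= 173 / 1756
= 0.0985


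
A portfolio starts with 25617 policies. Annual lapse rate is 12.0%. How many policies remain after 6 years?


remaining = initial * (1 - lapse)^years
= 25617 * (1 - 0.12)^6
= 25617 * 0.464404
= 11896.6395


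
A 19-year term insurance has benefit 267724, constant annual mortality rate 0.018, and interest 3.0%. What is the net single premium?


NSP = benefit * sum_{k=0}^{n-1} k_p_x * q * v^(k+1)
With constant q=0.018, v=0.970874
Sum = 0.223559
NSP = 267724 * 0.223559
= 59852.222


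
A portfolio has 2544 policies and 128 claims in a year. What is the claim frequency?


frequency = claims / policies
= 128 / 2544
= 0.0503


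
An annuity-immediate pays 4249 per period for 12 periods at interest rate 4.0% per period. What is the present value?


PV = PMT * (1 - (1+i)^(-n)) / i
= 4249 * (1 - (1+0.04)^(-12)) / 0.04
= 4249 * (1 - 0.624597) / 0.04
= 4249 * 9.385074
= 39877.1784


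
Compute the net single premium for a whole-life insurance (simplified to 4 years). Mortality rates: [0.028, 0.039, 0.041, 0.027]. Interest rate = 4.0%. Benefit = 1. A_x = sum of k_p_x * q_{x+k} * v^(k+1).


v = 0.961538
Year 0: k_p_x=1.0, q=0.028, term=0.026923
Year 1: k_p_x=0.972, q=0.039, term=0.035048
Year 2: k_p_x=0.934092, q=0.041, term=0.034047
Year 3: k_p_x=0.895794, q=0.027, term=0.020675
A_x = 0.1167


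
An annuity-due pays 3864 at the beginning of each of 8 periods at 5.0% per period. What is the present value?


PV_due = PMT * (1-(1+i)^(-n))/i * (1+i)
PV_immediate = 24973.8541
PV_due = 24973.8541 * 1.05
= 26222.5468


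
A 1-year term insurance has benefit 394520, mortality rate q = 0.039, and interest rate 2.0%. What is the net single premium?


NSP = benefit * q * v
v = 1/(1+i) = 0.980392
NSP = 394520 * 0.039 * 0.980392
= 15084.5882


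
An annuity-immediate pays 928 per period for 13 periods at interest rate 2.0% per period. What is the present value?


PV = PMT * (1 - (1+i)^(-n)) / i
= 928 * (1 - (1+0.02)^(-13)) / 0.02
= 928 * (1 - 0.773033) / 0.02
= 928 * 11.348374
= 10531.2908


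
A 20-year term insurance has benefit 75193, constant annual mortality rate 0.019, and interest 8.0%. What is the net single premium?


NSP = benefit * sum_{k=0}^{n-1} k_p_x * q * v^(k+1)
With constant q=0.019, v=0.925926
Sum = 0.163863
NSP = 75193 * 0.163863
= 12321.3762


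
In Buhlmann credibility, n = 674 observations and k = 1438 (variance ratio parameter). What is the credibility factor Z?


Z = n / (n + k)
= 674 / (674 + 1438)
= 674 / 2112
= 0.3191


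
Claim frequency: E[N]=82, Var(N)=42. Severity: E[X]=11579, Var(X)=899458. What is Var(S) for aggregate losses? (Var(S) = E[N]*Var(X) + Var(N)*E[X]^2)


Var(S) = E[N]*Var(X) + Var(N)*E[X]^2
= 82*899458 + 42*11579^2
= 73755556 + 5631076122
= 5.7048e+09


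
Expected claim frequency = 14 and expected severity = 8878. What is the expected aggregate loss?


E[S] = E[N] * E[X]
= 14 * 8878
= 124292


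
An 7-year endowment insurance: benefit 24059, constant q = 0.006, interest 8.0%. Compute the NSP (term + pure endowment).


Term component = 739.528
Pure endowment = 7_p_x * v^7 * benefit = 0.958748 * 0.58349 * 24059 = 13459.0986
NSP = 14198.6266


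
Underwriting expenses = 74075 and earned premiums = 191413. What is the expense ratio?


Expense ratio = expenses / premiums
= 74075 / 191413
= 0.387


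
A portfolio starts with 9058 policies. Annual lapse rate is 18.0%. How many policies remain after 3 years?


remaining = initial * (1 - lapse)^years
= 9058 * (1 - 0.18)^3
= 9058 * 0.551368
= 4994.2913


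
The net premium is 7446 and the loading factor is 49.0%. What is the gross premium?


Gross = net * (1 + loading)
= 7446 * (1 + 0.49)
= 7446 * 1.49
= 11094.54


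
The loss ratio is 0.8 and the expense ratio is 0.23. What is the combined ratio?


Combined ratio = loss ratio + expense ratio
= 0.8 + 0.23
= 1.03


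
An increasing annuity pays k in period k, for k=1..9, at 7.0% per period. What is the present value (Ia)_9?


(Ia)_n = sum_{k=1}^{n} k * v^k, v = 1/(1+i)
v = 0.934579
Sum computed term by term:
(Ia)_9 = 29.6556


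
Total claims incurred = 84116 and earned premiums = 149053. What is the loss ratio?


Loss ratio = claims / premiums
= 84116 / 149053
= 0.5643


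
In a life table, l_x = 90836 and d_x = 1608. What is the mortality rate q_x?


q_x = d_x / l_x
= 1608 / 90836
= 0.0177


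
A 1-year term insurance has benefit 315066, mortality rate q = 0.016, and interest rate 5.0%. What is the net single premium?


NSP = benefit * q * v
v = 1/(1+i) = 0.952381
NSP = 315066 * 0.016 * 0.952381
= 4801.0057


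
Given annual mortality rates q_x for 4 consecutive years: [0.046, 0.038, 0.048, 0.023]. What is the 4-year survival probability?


p_k = 1 - q_k for each year
Survival = product of (1 - q_k)
= 0.954 * 0.962 * 0.952 * 0.977
= 0.8536


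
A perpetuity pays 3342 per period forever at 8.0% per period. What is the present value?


PV = PMT / i
= 3342 / 0.08
= 41775.0


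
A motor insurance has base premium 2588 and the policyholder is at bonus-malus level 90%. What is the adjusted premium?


adjusted = base * BM_level / 100
= 2588 * 90 / 100
= 2588 * 0.9
= 2329.2


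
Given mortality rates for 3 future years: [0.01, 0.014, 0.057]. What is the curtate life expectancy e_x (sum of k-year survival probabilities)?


e_x = sum_{k=1}^{n} k_p_x
k_p_x values:
  1_p_x = 0.99
  2_p_x = 0.97614
  3_p_x = 0.9205
e_x = 2.8866


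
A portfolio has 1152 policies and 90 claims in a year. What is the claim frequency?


frequency = claims / policies
= 90 / 1152
= 0.0781


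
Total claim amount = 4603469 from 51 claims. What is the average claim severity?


severity = total / number
= 4603469 / 51
= 90264.098


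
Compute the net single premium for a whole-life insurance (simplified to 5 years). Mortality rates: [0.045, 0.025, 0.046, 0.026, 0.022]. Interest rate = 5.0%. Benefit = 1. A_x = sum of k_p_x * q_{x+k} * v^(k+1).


v = 0.952381
Year 0: k_p_x=1.0, q=0.045, term=0.042857
Year 1: k_p_x=0.955, q=0.025, term=0.021655
Year 2: k_p_x=0.931125, q=0.046, term=0.037
Year 3: k_p_x=0.888293, q=0.026, term=0.019001
Year 4: k_p_x=0.865198, q=0.022, term=0.014914
A_x = 0.1354


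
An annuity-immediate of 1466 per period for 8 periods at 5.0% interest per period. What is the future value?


FV = PMT * ((1+i)^n - 1) / i
= 1466 * ((1.05)^8 - 1) / 0.05
= 1466 * (1.477455 - 1) / 0.05
= 13998.9936


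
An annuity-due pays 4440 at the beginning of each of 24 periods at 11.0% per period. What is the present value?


PV_due = PMT * (1-(1+i)^(-n))/i * (1+i)
PV_immediate = 37065.7264
PV_due = 37065.7264 * 1.11
= 41142.9563


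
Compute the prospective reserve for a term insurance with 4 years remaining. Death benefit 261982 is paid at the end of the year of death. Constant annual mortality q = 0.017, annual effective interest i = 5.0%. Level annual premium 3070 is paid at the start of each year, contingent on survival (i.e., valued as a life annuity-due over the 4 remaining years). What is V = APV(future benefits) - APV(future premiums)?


v = 1/(1+i) = 0.952381
APV(future benefits) per unit = sum_{k=0}^{3} k_p_x * q * v^(k+1) = 0.058823
APV(future benefits) = 261982 * 0.058823 = 15410.5009
Life annuity-due factor ä_{x:4} = sum_{k=0}^{3} k_p_x * v^k = 3.63317
APV(future premiums) = 3070 * 3.63317 = 11153.8309
V = 15410.5009 - 11153.8309
= 4256.67


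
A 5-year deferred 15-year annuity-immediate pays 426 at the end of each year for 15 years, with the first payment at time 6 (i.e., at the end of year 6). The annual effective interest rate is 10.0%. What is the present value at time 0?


PV at time 5 of the 15-year annuity-immediate:
a_n = 426 * (1-(1+0.1)^(-15))/0.1 = 3240.1899
Discount back 5 years to time 0:
PV = 3240.1899 * (1+0.1)^(-5)
= 3240.1899 * 0.620921
= 2011.903


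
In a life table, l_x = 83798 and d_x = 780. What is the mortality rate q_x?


q_x = d_x / l_x
= 780 / 83798
= 0.0093


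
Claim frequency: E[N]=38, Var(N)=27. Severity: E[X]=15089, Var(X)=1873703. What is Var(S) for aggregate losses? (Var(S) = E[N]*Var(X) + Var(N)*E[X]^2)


Var(S) = E[N]*Var(X) + Var(N)*E[X]^2
= 38*1873703 + 27*15089^2
= 71200714 + 6147303867
= 6.2185e+09


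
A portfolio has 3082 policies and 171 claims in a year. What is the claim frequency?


frequency = claims / policies
= 171 / 3082
= 0.0555


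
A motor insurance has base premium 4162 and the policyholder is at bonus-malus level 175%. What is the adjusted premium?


adjusted = base * BM_level / 100
= 4162 * 175 / 100
= 4162 * 1.75
= 7283.5


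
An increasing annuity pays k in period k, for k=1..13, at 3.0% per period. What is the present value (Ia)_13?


(Ia)_n = sum_{k=1}^{n} k * v^k, v = 1/(1+i)
v = 0.970874
Sum computed term by term:
(Ia)_13 = 70.0546


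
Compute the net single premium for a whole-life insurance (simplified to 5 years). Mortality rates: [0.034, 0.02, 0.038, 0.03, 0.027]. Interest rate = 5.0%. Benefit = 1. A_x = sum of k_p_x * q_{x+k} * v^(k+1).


v = 0.952381
Year 0: k_p_x=1.0, q=0.034, term=0.032381
Year 1: k_p_x=0.966, q=0.02, term=0.017524
Year 2: k_p_x=0.94668, q=0.038, term=0.031076
Year 3: k_p_x=0.910706, q=0.03, term=0.022477
Year 4: k_p_x=0.883385, q=0.027, term=0.018688
A_x = 0.1221


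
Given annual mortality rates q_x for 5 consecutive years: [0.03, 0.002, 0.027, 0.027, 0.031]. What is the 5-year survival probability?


p_k = 1 - q_k for each year
Survival = product of (1 - q_k)
= 0.97 * 0.998 * 0.973 * 0.973 * 0.969
= 0.8881


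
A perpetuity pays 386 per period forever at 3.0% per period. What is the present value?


PV = PMT / i
= 386 / 0.03
= 12866.6667


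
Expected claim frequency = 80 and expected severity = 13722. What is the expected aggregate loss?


E[S] = E[N] * E[X]
= 80 * 13722
= 1.0978e+06


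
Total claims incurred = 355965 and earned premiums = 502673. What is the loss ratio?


Loss ratio = claims / premiums
= 355965 / 502673
= 0.7081


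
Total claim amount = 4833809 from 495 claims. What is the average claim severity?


severity = total / number
= 4833809 / 495
= 9765.2707


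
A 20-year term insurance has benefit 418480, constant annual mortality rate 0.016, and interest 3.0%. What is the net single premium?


NSP = benefit * sum_{k=0}^{n-1} k_p_x * q * v^(k+1)
With constant q=0.016, v=0.970874
Sum = 0.208344
NSP = 418480 * 0.208344
= 87187.6373


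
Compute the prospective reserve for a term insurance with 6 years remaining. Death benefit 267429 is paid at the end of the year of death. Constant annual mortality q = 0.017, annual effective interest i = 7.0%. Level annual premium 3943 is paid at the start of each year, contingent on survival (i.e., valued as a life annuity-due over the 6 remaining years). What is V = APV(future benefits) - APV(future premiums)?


v = 1/(1+i) = 0.934579
APV(future benefits) per unit = sum_{k=0}^{5} k_p_x * q * v^(k+1) = 0.077927
APV(future benefits) = 267429 * 0.077927 = 20839.8275
Life annuity-due factor ä_{x:6} = sum_{k=0}^{5} k_p_x * v^k = 4.904791
APV(future premiums) = 3943 * 4.904791 = 19339.5895
V = 20839.8275 - 19339.5895
= 1500.2379


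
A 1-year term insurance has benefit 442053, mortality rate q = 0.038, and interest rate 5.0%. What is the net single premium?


NSP = benefit * q * v
v = 1/(1+i) = 0.952381
NSP = 442053 * 0.038 * 0.952381
= 15998.1086


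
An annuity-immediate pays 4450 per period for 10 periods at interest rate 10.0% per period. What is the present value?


PV = PMT * (1 - (1+i)^(-n)) / i
= 4450 * (1 - (1+0.1)^(-10)) / 0.1
= 4450 * (1 - 0.385543) / 0.1
= 4450 * 6.144567
= 27343.3236


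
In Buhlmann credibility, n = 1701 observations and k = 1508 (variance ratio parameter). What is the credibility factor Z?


Z = n / (n + k)
= 1701 / (1701 + 1508)
= 1701 / 3209
= 0.5301


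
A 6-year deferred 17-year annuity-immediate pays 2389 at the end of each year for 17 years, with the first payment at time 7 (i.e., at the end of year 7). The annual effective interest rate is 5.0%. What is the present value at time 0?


PV at time 6 of the 17-year annuity-immediate:
a_n = 2389 * (1-(1+0.05)^(-17))/0.05 = 26933.7443
Discount back 6 years to time 0:
PV = 26933.7443 * (1+0.05)^(-6)
= 26933.7443 * 0.746215
= 20098.3747


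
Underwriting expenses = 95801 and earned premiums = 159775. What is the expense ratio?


Expense ratio = expenses / premiums
= 95801 / 159775
= 0.5996


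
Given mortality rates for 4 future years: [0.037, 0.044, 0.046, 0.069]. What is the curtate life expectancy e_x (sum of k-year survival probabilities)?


e_x = sum_{k=1}^{n} k_p_x
k_p_x values:
  1_p_x = 0.963
  2_p_x = 0.920628
  3_p_x = 0.878279
  4_p_x = 0.817678
e_x = 3.5796


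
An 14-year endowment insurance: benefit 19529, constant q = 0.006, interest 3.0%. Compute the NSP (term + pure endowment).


Term component = 1276.8757
Pure endowment = 14_p_x * v^14 * benefit = 0.919199 * 0.661118 * 19529 = 11867.746
NSP = 13144.6216


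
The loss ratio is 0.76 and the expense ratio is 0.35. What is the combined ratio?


Combined ratio = loss ratio + expense ratio
= 0.76 + 0.35
= 1.11


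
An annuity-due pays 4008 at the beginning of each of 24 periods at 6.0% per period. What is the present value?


PV_due = PMT * (1-(1+i)^(-n))/i * (1+i)
PV_immediate = 50301.833
PV_due = 50301.833 * 1.06
= 53319.9429


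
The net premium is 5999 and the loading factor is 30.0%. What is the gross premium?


Gross = net * (1 + loading)
= 5999 * (1 + 0.3)
= 5999 * 1.3
= 7798.7


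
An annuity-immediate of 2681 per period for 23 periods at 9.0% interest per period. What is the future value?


FV = PMT * ((1+i)^n - 1) / i
= 2681 * ((1.09)^23 - 1) / 0.09
= 2681 * (7.257874 - 1) / 0.09
= 186415.1273


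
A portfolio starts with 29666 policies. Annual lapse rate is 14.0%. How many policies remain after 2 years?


remaining = initial * (1 - lapse)^years
= 29666 * (1 - 0.14)^2
= 29666 * 0.7396
= 21940.9736


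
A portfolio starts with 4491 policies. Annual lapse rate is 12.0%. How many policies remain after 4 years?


remaining = initial * (1 - lapse)^years
= 4491 * (1 - 0.12)^4
= 4491 * 0.599695
= 2693.2319


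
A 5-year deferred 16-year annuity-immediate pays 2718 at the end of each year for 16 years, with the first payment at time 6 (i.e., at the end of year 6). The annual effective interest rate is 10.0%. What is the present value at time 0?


PV at time 5 of the 16-year annuity-immediate:
a_n = 2718 * (1-(1+0.1)^(-16))/0.1 = 21264.8401
Discount back 5 years to time 0:
PV = 21264.8401 * (1+0.1)^(-5)
= 21264.8401 * 0.620921
= 13203.7926


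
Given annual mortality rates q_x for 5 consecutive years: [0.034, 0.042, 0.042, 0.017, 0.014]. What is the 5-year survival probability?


p_k = 1 - q_k for each year
Survival = product of (1 - q_k)
= 0.966 * 0.958 * 0.958 * 0.983 * 0.986
= 0.8593


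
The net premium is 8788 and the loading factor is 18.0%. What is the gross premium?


Gross = net * (1 + loading)
= 8788 * (1 + 0.18)
= 8788 * 1.18
= 10369.84


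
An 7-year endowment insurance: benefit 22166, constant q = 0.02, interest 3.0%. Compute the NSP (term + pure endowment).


Term component = 2607.9141
Pure endowment = 7_p_x * v^7 * benefit = 0.868126 * 0.813092 * 22166 = 15646.2147
NSP = 18254.1288


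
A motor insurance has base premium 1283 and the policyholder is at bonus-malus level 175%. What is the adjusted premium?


adjusted = base * BM_level / 100
= 1283 * 175 / 100
= 1283 * 1.75
= 2245.25


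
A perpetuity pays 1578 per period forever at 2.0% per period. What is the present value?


PV = PMT / i
= 1578 / 0.02
= 78900.0


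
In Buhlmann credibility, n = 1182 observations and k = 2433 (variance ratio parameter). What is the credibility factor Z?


Z = n / (n + k)
= 1182 / (1182 + 2433)
= 1182 / 3615
= 0.327


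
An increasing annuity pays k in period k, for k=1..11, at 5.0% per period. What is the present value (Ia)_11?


(Ia)_n = sum_{k=1}^{n} k * v^k, v = 1/(1+i)
v = 0.952381
Sum computed term by term:
(Ia)_11 = 45.8053


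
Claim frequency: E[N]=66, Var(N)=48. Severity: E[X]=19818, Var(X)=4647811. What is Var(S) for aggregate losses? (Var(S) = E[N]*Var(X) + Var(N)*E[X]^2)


Var(S) = E[N]*Var(X) + Var(N)*E[X]^2
= 66*4647811 + 48*19818^2
= 306755526 + 18852149952
= 1.9159e+10


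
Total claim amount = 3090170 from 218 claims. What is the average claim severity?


severity = total / number
= 3090170 / 218
= 14175.0917


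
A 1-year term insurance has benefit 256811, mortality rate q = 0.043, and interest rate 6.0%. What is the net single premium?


NSP = benefit * q * v
v = 1/(1+i) = 0.943396
NSP = 256811 * 0.043 * 0.943396
= 10417.8047


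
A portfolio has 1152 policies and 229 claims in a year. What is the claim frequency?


frequency = claims / policies
= 229 / 1152
= 0.1988


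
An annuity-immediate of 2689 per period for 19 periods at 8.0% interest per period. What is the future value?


FV = PMT * ((1+i)^n - 1) / i
= 2689 * ((1.08)^19 - 1) / 0.08
= 2689 * (4.315701 - 1) / 0.08
= 111449.0018


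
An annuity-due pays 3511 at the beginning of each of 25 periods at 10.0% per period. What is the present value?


PV_due = PMT * (1-(1+i)^(-n))/i * (1+i)
PV_immediate = 31869.4875
PV_due = 31869.4875 * 1.1
= 35056.4363


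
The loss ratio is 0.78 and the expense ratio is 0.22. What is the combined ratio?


Combined ratio = loss ratio + expense ratio
= 0.78 + 0.22
= 1.0


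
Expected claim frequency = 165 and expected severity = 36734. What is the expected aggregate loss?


E[S] = E[N] * E[X]
= 165 * 36734
= 6.0611e+06


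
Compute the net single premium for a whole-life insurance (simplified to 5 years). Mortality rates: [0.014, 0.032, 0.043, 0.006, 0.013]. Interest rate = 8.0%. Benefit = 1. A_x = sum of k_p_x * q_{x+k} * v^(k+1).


v = 0.925926
Year 0: k_p_x=1.0, q=0.014, term=0.012963
Year 1: k_p_x=0.986, q=0.032, term=0.027051
Year 2: k_p_x=0.954448, q=0.043, term=0.03258
Year 3: k_p_x=0.913407, q=0.006, term=0.004028
Year 4: k_p_x=0.907926, q=0.013, term=0.008033
A_x = 0.0847


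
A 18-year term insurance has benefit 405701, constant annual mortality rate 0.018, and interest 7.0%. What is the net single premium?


NSP = benefit * sum_{k=0}^{n-1} k_p_x * q * v^(k+1)
With constant q=0.018, v=0.934579
Sum = 0.160905
NSP = 405701 * 0.160905
= 65279.3459


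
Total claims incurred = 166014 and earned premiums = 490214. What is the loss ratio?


Loss ratio = claims / premiums
= 166014 / 490214
= 0.3387


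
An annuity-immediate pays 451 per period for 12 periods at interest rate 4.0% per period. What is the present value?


PV = PMT * (1 - (1+i)^(-n)) / i
= 451 * (1 - (1+0.04)^(-12)) / 0.04
= 451 * (1 - 0.624597) / 0.04
= 451 * 9.385074
= 4232.6683


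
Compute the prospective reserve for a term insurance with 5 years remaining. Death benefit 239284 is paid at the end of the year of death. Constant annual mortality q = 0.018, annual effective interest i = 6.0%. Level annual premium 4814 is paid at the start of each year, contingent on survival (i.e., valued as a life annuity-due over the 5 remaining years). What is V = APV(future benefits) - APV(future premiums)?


v = 1/(1+i) = 0.943396
APV(future benefits) per unit = sum_{k=0}^{4} k_p_x * q * v^(k+1) = 0.073296
APV(future benefits) = 239284 * 0.073296 = 17538.6228
Life annuity-due factor ä_{x:5} = sum_{k=0}^{4} k_p_x * v^k = 4.316335
APV(future premiums) = 4814 * 4.316335 = 20778.8388
V = 17538.6228 - 20778.8388
= -3240.216


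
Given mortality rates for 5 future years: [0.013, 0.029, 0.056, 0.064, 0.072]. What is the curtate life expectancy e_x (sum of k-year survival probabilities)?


e_x = sum_{k=1}^{n} k_p_x
k_p_x values:
  1_p_x = 0.987
  2_p_x = 0.958377
  3_p_x = 0.904708
  4_p_x = 0.846807
  5_p_x = 0.785837
e_x = 4.4827


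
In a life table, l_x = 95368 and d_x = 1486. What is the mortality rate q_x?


q_x = d_x / l_x
= 1486 / 95368
= 0.0156


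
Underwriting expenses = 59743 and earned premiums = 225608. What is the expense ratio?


Expense ratio = expenses / premiums
= 59743 / 225608
= 0.2648


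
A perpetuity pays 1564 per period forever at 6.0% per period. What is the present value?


PV = PMT / i
= 1564 / 0.06
= 26066.6667


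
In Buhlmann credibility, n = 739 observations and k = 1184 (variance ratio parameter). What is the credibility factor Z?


Z = n / (n + k)
= 739 / (739 + 1184)
= 739 / 1923
= 0.3843


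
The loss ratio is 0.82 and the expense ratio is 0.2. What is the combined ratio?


Combined ratio = loss ratio + expense ratio
= 0.82 + 0.2
= 1.02


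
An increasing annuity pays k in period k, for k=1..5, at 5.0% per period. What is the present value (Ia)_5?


(Ia)_n = sum_{k=1}^{n} k * v^k, v = 1/(1+i)
v = 0.952381
Sum computed term by term:
(Ia)_5 = 12.5664


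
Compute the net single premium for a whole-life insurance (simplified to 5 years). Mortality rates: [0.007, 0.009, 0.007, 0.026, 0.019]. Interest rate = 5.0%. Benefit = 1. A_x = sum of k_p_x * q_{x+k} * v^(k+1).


v = 0.952381
Year 0: k_p_x=1.0, q=0.007, term=0.006667
Year 1: k_p_x=0.993, q=0.009, term=0.008106
Year 2: k_p_x=0.984063, q=0.007, term=0.00595
Year 3: k_p_x=0.977175, q=0.026, term=0.020902
Year 4: k_p_x=0.951768, q=0.019, term=0.014169
A_x = 0.0558


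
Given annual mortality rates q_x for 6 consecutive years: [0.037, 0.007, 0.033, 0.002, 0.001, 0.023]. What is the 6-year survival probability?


p_k = 1 - q_k for each year
Survival = product of (1 - q_k)
= 0.963 * 0.993 * 0.967 * 0.998 * 0.999 * 0.977
= 0.9007


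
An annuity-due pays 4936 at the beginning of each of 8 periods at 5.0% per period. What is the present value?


PV_due = PMT * (1-(1+i)^(-n))/i * (1+i)
PV_immediate = 31902.4182
PV_due = 31902.4182 * 1.05
= 33497.5391


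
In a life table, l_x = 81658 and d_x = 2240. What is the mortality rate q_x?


q_x = d_x / l_x
= 2240 / 81658
= 0.0274


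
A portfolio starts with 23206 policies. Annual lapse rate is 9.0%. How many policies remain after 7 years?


remaining = initial * (1 - lapse)^years
= 23206 * (1 - 0.09)^7
= 23206 * 0.516761
= 11991.9562


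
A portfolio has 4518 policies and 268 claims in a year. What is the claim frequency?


frequency = claims / policies
= 268 / 4518
= 0.0593


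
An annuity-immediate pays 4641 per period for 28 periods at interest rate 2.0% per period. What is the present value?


PV = PMT * (1 - (1+i)^(-n)) / i
= 4641 * (1 - (1+0.02)^(-28)) / 0.02
= 4641 * (1 - 0.574375) / 0.02
= 4641 * 21.281272
= 98766.385
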